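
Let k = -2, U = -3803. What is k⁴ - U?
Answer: 3819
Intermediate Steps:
k⁴ - U = (-2)⁴ - 1*(-3803) = 16 + 3803 = 3819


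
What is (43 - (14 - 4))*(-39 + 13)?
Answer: -858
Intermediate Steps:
(43 - (14 - 4))*(-39 + 13) = (43 - 1*10)*(-26) = (43 - 10)*(-26) = 33*(-26) = -858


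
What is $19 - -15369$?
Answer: $15388$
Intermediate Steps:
$19 - -15369 = 19 + 15369 = 15388$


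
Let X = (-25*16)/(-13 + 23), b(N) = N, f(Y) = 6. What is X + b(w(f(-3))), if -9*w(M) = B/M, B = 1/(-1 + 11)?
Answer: -21601/540 ≈ -40.002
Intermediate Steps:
B = ⅒ (B = 1/10 = ⅒ ≈ 0.10000)
w(M) = -1/(90*M)
X = -40 (X = -400/10 = -400*⅒ = -40)
X + b(w(f(-3))) = -40 - 1/90/6 = -40 - 1/90*⅙ = -40 - 1/540 = -21601/540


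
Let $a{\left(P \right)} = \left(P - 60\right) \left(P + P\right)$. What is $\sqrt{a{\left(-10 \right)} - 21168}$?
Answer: $2 i \sqrt{4942} \approx 140.6 i$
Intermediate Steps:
$a{\left(P \right)} = 2 P \left(-60 + P\right)$ ($a{\left(P \right)} = \left(-60 + P\right) 2 P = 2 P \left(-60 + P\right)$)
$\sqrt{a{\left(-10 \right)} - 21168} = \sqrt{2 \left(-10\right) \left(-60 - 10\right) - 21168} = \sqrt{2 \left(-10\right) \left(-70\right) - 21168} = \sqrt{1400 - 21168} = \sqrt{-19768} = 2 i \sqrt{4942}$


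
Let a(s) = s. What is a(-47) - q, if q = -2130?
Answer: 2083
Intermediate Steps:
a(-47) - q = -47 - 1*(-2130) = -47 + 2130 = 2083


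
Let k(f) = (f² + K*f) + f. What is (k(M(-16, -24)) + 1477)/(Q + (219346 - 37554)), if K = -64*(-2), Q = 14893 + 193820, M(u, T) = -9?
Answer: 397/390505 ≈ 0.0010166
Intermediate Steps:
Q = 208713
K = 128
k(f) = f² + 129*f (k(f) = (f² + 128*f) + f = f² + 129*f)
(k(M(-16, -24)) + 1477)/(Q + (219346 - 37554)) = (-9*(129 - 9) + 1477)/(208713 + (219346 - 37554)) = (-9*120 + 1477)/(208713 + 181792) = (-1080 + 1477)/390505 = 397*(1/390505) = 397/390505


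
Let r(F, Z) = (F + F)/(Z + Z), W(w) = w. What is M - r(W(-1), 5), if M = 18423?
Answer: 92116/5 ≈ 18423.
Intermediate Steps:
r(F, Z) = F/Z (r(F, Z) = (2*F)/((2*Z)) = (2*F)*(1/(2*Z)) = F/Z)
M - r(W(-1), 5) = 18423 - (-1)/5 = 18423 - 1*(-⅕) = 18423 + ⅕ = 92116/5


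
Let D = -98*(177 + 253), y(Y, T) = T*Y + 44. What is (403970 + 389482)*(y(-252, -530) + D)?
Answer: 72572293728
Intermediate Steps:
y(Y, T) = 44 + T*Y
D = -42140 (D = -98*430 = -42140)
(403970 + 389482)*(y(-252, -530) + D) = (403970 + 389482)*((44 - 530*(-252)) - 42140) = 793452*((44 + 133560) - 42140) = 793452*(133604 - 42140) = 793452*91464 = 72572293728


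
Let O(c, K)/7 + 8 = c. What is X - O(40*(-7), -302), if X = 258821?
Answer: 260837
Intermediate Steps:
O(c, K) = -56 + 7*c
X - O(40*(-7), -302) = 258821 - (-56 + 7*(40*(-7))) = 258821 - (-56 + 7*(-280)) = 258821 - (-56 - 1960) = 258821 - 1*(-2016) = 258821 + 2016 = 260837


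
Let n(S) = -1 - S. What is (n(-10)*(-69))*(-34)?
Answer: 21114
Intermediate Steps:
(n(-10)*(-69))*(-34) = ((-1 - 1*(-10))*(-69))*(-34) = ((-1 + 10)*(-69))*(-34) = (9*(-69))*(-34) = -621*(-34) = 21114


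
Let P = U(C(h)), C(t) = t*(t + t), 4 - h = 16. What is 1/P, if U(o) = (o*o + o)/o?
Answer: 1/289 ≈ 0.0034602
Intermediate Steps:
h = -12 (h = 4 - 1*16 = 4 - 16 = -12)
C(t) = 2*t**2 (C(t) = t*(2*t) = 2*t**2)
U(o) = (o + o**2)/o (U(o) = (o**2 + o)/o = (o + o**2)/o)
P = 289 (P = 1 + 2*(-12)**2 = 1 + 2*144 = 1 + 288 = 289)
1/P = 1/289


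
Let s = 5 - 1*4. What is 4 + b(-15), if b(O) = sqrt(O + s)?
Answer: 4 + I*sqrt(14) ≈ 4.0 + 3.7417*I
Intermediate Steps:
s = 1 (s = 5 - 4 = 1)
b(O) = sqrt(1 + O) (b(O) = sqrt(O + 1) = sqrt(1 + O))
4 + b(-15) = 4 + sqrt(1 - 15) = 4 + sqrt(-14) = 4 + I*sqrt(14)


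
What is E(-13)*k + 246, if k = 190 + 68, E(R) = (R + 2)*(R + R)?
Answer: 74034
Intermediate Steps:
E(R) = 2*R*(2 + R) (E(R) = (2 + R)*(2*R) = 2*R*(2 + R))
k = 258
E(-13)*k + 246 = (2*(-13)*(2 - 13))*258 + 246 = (2*(-13)*(-11))*258 + 246 = 286*258 + 246 = 73788 + 246 = 74034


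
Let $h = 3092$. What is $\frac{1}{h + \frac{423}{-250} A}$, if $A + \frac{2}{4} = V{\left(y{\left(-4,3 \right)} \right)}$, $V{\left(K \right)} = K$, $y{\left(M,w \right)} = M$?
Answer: $\frac{500}{1549807} \approx 0.00032262$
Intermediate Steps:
$A = - \frac{9}{2}$ ($A = - \frac{1}{2} - 4 = - \frac{9}{2} \approx -4.5$)
$\frac{1}{h + \frac{423}{-250} A} = \frac{1}{3092 + \frac{423}{-250} \left(- \frac{9}{2}\right)} = \frac{1}{3092 + 423 \left(- \frac{1}{250}\right) \left(- \frac{9}{2}\right)} = \frac{1}{3092 - - \frac{3807}{500}} = \frac{1}{3092 + \frac{3807}{500}} = \frac{1}{\frac{1549807}{500}} = \frac{500}{1549807}$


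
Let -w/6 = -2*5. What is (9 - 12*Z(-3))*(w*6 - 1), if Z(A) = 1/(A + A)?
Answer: 3949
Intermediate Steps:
w = 60 (w = -(-12)*5 = -6*(-10) = 60)
Z(A) = 1/(2*A)
(9 - 12*Z(-3))*(w*6 - 1) = (9 - 6/(-3))*(60*6 - 1) = (9 - 6*(-1)/3)*(360 - 1) = (9 - 12*(-⅙))*359 = (9 + 2)*359 = 11*359 = 3949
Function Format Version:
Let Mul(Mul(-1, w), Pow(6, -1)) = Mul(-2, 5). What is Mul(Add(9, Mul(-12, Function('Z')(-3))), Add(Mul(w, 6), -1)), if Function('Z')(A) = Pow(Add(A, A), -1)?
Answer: 3949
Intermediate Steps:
w = 60 (w = Mul(-6, Mul(-2, 5)) = Mul(-6, -10) = 60)
Function('Z')(A) = Mul(Rational(1, 2), Pow(A, -1)) (Function('Z')(A) = Pow(Mul(2, A), -1) = Mul(Rational(1, 2), Pow(A, -1)))
Mul(Add(9, Mul(-12, Function('Z')(-3))), Add(Mul(w, 6), -1)) = Mul(Add(9, Mul(-12, Mul(Rational(1, 2), Pow(-3, -1)))), Add(Mul(60, 6), -1)) = Mul(Add(9, Mul(-12, Mul(Rational(1, 2), Rational(-1, 3)))), Add(360, -1)) = Mul(Add(9, Mul(-12, Rational(-1, 6))), 359) = Mul(Add(9, 2), 359) = Mul(11, 359) = 3949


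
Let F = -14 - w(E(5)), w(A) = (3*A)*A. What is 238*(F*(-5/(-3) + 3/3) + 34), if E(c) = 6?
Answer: -208012/3 ≈ -69337.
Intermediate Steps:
w(A) = 3*A²
F = -122 (F = -14 - 3*6² = -14 - 3*36 = -14 - 1*108 = -14 - 108 = -122)
238*(F*(-5/(-3) + 3/3) + 34) = 238*(-122*(-5/(-3) + 3/3) + 34) = 238*(-122*(-5*(-⅓) + 3*(⅓)) + 34) = 238*(-122*(5/3 + 1) + 34) = 238*(-122*8/3 + 34) = 238*(-976/3 + 34) = 238*(-874/3) = -208012/3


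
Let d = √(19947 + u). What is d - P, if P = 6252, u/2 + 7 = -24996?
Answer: -6252 + I*√30059 ≈ -6252.0 + 173.38*I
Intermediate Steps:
u = -50006 (u = -14 + 2*(-24996) = -14 - 49992 = -50006)
d = I*√30059 (d = √(19947 - 50006) = √(-30059) = I*√30059 ≈ 173.38*I)
d - P = I*√30059 - 1*6252 = I*√30059 - 6252 = -6252 + I*√30059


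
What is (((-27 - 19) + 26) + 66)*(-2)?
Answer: -92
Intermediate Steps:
(((-27 - 19) + 26) + 66)*(-2) = ((-46 + 26) + 66)*(-2) = (-20 + 66)*(-2) = 46*(-2) = -92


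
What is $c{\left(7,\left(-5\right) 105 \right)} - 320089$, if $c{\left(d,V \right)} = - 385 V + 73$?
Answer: $-117891$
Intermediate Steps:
$c{\left(d,V \right)} = 73 - 385 V$
$c{\left(7,\left(-5\right) 105 \right)} - 320089 = \left(73 - 385 \left(\left(-5\right) 105\right)\right) - 320089 = \left(73 - -202125\right) - 320089 = \left(73 + 202125\right) - 320089 = 202198 - 320089 = -117891$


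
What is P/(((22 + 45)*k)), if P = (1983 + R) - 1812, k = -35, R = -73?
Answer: -14/335 ≈ -0.041791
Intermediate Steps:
P = 98 (P = (1983 - 73) - 1812 = 1910 - 1812 = 98)
P/(((22 + 45)*k)) = 98/(((22 + 45)*(-35))) = 98/((67*(-35))) = 98/(-2345) = 98*(-1/2345) = -14/335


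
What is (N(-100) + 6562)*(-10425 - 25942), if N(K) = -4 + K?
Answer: -234858086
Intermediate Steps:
(N(-100) + 6562)*(-10425 - 25942) = ((-4 - 100) + 6562)*(-10425 - 25942) = (-104 + 6562)*(-36367) = 6458*(-36367) = -234858086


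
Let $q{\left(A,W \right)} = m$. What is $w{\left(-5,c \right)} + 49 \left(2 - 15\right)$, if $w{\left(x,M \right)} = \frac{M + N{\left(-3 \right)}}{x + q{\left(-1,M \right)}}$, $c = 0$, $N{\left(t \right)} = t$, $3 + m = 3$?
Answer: $- \frac{3182}{5} \approx -636.4$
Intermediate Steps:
$m = 0$ ($m = -3 + 3 = 0$)
$q{\left(A,W \right)} = 0$
$w{\left(x,M \right)} = \frac{-3 + M}{x}$ ($w{\left(x,M \right)} = \frac{M - 3}{x + 0} = \frac{-3 + M}{x}$)
$w{\left(-5,c \right)} + 49 \left(2 - 15\right) = \frac{-3 + 0}{-5} + 49 \left(2 - 15\right) = \left(- \frac{1}{5}\right) \left(-3\right) + 49 \left(2 - 15\right) = \frac{3}{5} + 49 \left(-13\right) = \frac{3}{5} - 637 = - \frac{3182}{5}$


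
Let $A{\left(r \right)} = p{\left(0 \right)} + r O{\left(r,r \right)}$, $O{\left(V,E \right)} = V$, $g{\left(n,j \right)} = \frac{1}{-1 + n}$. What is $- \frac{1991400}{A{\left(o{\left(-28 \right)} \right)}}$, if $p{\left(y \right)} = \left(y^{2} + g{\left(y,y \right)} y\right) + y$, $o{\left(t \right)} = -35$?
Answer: $- \frac{79656}{49} \approx -1625.6$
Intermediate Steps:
$p{\left(y \right)} = y + y^{2} + \frac{y}{-1 + y}$ ($p{\left(y \right)} = \left(y^{2} + \frac{y}{-1 + y}\right) + y = y + y^{2} + \frac{y}{-1 + y}$)
$A{\left(r \right)} = r^{2}$ ($A{\left(r \right)} = \frac{0^{3}}{-1 + 0} + r r = \frac{0}{-1} + r^{2} = 0 \left(-1\right) + r^{2} = 0 + r^{2} = r^{2}$)
$- \frac{1991400}{A{\left(o{\left(-28 \right)} \right)}} = - \frac{1991400}{\left(-35\right)^{2}} = - \frac{1991400}{1225} = \left(-1991400\right) \frac{1}{1225} = - \frac{79656}{49}$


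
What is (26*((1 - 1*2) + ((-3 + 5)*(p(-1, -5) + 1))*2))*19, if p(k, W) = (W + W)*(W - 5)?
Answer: 199082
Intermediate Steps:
p(k, W) = 2*W*(-5 + W) (p(k, W) = (2*W)*(-5 + W) = 2*W*(-5 + W))
(26*((1 - 1*2) + ((-3 + 5)*(p(-1, -5) + 1))*2))*19 = (26*((1 - 1*2) + ((-3 + 5)*(2*(-5)*(-5 - 5) + 1))*2))*19 = (26*((1 - 2) + (2*(2*(-5)*(-10) + 1))*2))*19 = (26*(-1 + (2*(100 + 1))*2))*19 = (26*(-1 + (2*101)*2))*19 = (26*(-1 + 202*2))*19 = (26*(-1 + 404))*19 = (26*403)*19 = 10478*19 = 199082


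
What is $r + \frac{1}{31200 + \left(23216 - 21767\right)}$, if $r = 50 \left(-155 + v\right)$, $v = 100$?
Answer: $- \frac{89784749}{32649} \approx -2750.0$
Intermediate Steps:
$r = -2750$ ($r = 50 \left(-155 + 100\right) = 50 \left(-55\right) = -2750$)
$r + \frac{1}{31200 + \left(23216 - 21767\right)} = -2750 + \frac{1}{31200 + \left(23216 - 21767\right)} = -2750 + \frac{1}{31200 + 1449} = -2750 + \frac{1}{32649} = - \frac{89784749}{32649}$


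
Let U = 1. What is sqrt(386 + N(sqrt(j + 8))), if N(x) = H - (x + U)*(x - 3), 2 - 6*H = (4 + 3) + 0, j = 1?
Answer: sqrt(13866)/6 ≈ 19.626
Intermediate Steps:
H = -5/6 (H = 1/3 - ((4 + 3) + 0)/6 = 1/3 - (7 + 0)/6 = 1/3 - 1/6*7 = 1/3 - 7/6 = -5/6 ≈ -0.83333)
N(x) = -5/6 - (1 + x)*(-3 + x) (N(x) = -5/6 - (x + 1)*(x - 3) = -5/6 - (1 + x)*(-3 + x))
sqrt(386 + N(sqrt(j + 8))) = sqrt(386 + (13/6 - (sqrt(1 + 8))**2 + 2*sqrt(1 + 8))) = sqrt(386 + (13/6 - (sqrt(9))**2 + 2*sqrt(9))) = sqrt(386 + (13/6 - 1*3**2 + 2*3)) = sqrt(386 + (13/6 - 1*9 + 6)) = sqrt(386 + (13/6 - 9 + 6)) = sqrt(386 - 5/6) = sqrt(2311/6) = sqrt(13866)/6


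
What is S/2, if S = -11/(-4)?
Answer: 11/8 ≈ 1.3750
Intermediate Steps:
S = 11/4 (S = -11*(-¼) = 11/4 ≈ 2.7500)
S/2 = (11/4)/2 = (11/4)*(½) = 11/8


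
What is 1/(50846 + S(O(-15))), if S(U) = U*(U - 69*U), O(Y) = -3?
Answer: 1/50234 ≈ 1.9907e-5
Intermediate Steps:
S(U) = -68*U² (S(U) = U*(-68*U) = -68*U²)
1/(50846 + S(O(-15))) = 1/(50846 - 68*(-3)²) = 1/(50846 - 68*9) = 1/(50846 - 612) = 1/50234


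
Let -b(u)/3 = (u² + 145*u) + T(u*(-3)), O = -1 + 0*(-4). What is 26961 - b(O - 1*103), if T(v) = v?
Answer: 15105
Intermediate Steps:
O = -1 (O = -1 + 0 = -1)
b(u) = -426*u - 3*u² (b(u) = -3*((u² + 145*u) + u*(-3)) = -3*((u² + 145*u) - 3*u) = -3*(u² + 142*u) = -426*u - 3*u²)
26961 - b(O - 1*103) = 26961 - 3*(-1 - 1*103)*(-142 - (-1 - 1*103)) = 26961 - 3*(-1 - 103)*(-142 - (-1 - 103)) = 26961 - 3*(-104)*(-142 - 1*(-104)) = 26961 - 3*(-104)*(-142 + 104) = 26961 - 3*(-104)*(-38) = 26961 - 1*11856 = 26961 - 11856 = 15105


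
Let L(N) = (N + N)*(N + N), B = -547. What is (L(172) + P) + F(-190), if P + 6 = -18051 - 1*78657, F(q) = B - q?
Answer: 21265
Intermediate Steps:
F(q) = -547 - q
L(N) = 4*N**2 (L(N) = (2*N)*(2*N) = 4*N**2)
P = -96714 (P = -6 + (-18051 - 1*78657) = -6 + (-18051 - 78657) = -6 - 96708 = -96714)
(L(172) + P) + F(-190) = (4*172**2 - 96714) + (-547 - 1*(-190)) = (4*29584 - 96714) + (-547 + 190) = (118336 - 96714) - 357 = 21622 - 357 = 21265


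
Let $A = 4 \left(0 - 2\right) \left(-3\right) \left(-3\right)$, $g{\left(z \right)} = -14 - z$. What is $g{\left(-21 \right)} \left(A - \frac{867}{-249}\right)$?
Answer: $- \frac{39809}{83} \approx -479.63$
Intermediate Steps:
$A = -72$ ($A = 4 \left(-2\right) \left(-3\right) \left(-3\right) = \left(-8\right) \left(-3\right) \left(-3\right) = 24 \left(-3\right) = -72$)
$g{\left(-21 \right)} \left(A - \frac{867}{-249}\right) = \left(-14 - -21\right) \left(-72 - \frac{867}{-249}\right) = \left(-14 + 21\right) \left(-72 - - \frac{289}{83}\right) = 7 \left(-72 + \frac{289}{83}\right) = 7 \left(- \frac{5687}{83}\right) = - \frac{39809}{83}$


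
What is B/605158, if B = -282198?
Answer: -141099/302579 ≈ -0.46632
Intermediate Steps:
B/605158 = -282198/605158 = -282198*1/605158 = -141099/302579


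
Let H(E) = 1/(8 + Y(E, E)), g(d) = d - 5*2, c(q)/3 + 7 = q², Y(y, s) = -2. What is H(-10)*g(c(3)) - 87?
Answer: -263/3 ≈ -87.667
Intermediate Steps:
c(q) = -21 + 3*q²
g(d) = -10 + d (g(d) = d - 10 = -10 + d)
H(E) = ⅙ (H(E) = 1/(8 - 2) = 1/6 = ⅙)
H(-10)*g(c(3)) - 87 = (-10 + (-21 + 3*3²))/6 - 87 = (-10 + (-21 + 3*9))/6 - 87 = (-10 + (-21 + 27))/6 - 87 = (-10 + 6)/6 - 87 = (⅙)*(-4) - 87 = -⅔ - 87 = -263/3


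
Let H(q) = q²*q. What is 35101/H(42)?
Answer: 35101/74088 ≈ 0.47377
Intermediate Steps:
H(q) = q³
35101/H(42) = 35101/(42³) = 35101/74088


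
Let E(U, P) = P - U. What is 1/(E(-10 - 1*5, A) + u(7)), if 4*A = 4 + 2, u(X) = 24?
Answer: 2/81 ≈ 0.024691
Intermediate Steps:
A = 3/2 (A = (4 + 2)/4 = (¼)*6 = 3/2 ≈ 1.5000)
1/(E(-10 - 1*5, A) + u(7)) = 1/((3/2 - (-10 - 1*5)) + 24) = 1/((3/2 - (-10 - 5)) + 24) = 1/((3/2 - 1*(-15)) + 24) = 1/((3/2 + 15) + 24) = 1/(33/2 + 24) = 1/(81/2) = 2/81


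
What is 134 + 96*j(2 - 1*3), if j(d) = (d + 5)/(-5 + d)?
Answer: 70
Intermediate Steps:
j(d) = (5 + d)/(-5 + d)
134 + 96*j(2 - 1*3) = 134 + 96*((5 + (2 - 1*3))/(-5 + (2 - 1*3))) = 134 + 96*((5 + (2 - 3))/(-5 + (2 - 3))) = 134 + 96*((5 - 1)/(-5 - 1)) = 134 + 96*(4/(-6)) = 134 + 96*(-⅙*4) = 134 + 96*(-⅔) = 134 - 64 = 70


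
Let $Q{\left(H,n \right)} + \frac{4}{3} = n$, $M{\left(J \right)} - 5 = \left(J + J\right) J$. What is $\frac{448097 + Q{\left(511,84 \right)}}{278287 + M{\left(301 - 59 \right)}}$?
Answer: $\frac{1344539}{1186260} \approx 1.1334$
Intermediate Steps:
$M{\left(J \right)} = 5 + 2 J^{2}$ ($M{\left(J \right)} = 5 + \left(J + J\right) J = 5 + 2 J J = 5 + 2 J^{2}$)
$Q{\left(H,n \right)} = - \frac{4}{3} + n$
$\frac{448097 + Q{\left(511,84 \right)}}{278287 + M{\left(301 - 59 \right)}} = \frac{448097 + \left(- \frac{4}{3} + 84\right)}{278287 + \left(5 + 2 \left(301 - 59\right)^{2}\right)} = \frac{448097 + \frac{248}{3}}{278287 + \left(5 + 2 \cdot 242^{2}\right)} = \frac{1344539}{3 \left(278287 + \left(5 + 2 \cdot 58564\right)\right)} = \frac{1344539}{3 \left(278287 + \left(5 + 117128\right)\right)} = \frac{1344539}{3 \left(278287 + 117133\right)} = \frac{1344539}{3 \cdot 395420} = \frac{1344539}{3} \cdot \frac{1}{395420} = \frac{1344539}{1186260}$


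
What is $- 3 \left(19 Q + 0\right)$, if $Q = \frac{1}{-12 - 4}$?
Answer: $\frac{57}{16} \approx 3.5625$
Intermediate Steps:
$Q = - \frac{1}{16}$ ($Q = \frac{1}{-16} = - \frac{1}{16} \approx -0.0625$)
$- 3 \left(19 Q + 0\right) = - 3 \left(19 \left(- \frac{1}{16}\right) + 0\right) = - 3 \left(- \frac{19}{16} + 0\right) = \left(-3\right) \left(- \frac{19}{16}\right) = \frac{57}{16}$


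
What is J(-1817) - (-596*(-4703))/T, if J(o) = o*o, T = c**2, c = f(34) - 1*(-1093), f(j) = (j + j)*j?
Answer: 38277543200237/11594025 ≈ 3.3015e+6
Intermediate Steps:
f(j) = 2*j**2 (f(j) = (2*j)*j = 2*j**2)
c = 3405 (c = 2*34**2 - 1*(-1093) = 2*1156 + 1093 = 2312 + 1093 = 3405)
T = 11594025 (T = 3405**2 = 11594025)
J(o) = o**2
J(-1817) - (-596*(-4703))/T = (-1817)**2 - (-596*(-4703))/11594025 = 3301489 - 2802988/11594025 = 38277543200237/11594025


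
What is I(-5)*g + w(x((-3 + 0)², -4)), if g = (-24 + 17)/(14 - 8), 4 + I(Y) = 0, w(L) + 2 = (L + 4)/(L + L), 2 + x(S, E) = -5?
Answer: 121/42 ≈ 2.8810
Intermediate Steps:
x(S, E) = -7 (x(S, E) = -2 - 5 = -7)
w(L) = -2 + (4 + L)/(2*L) (w(L) = -2 + (L + 4)/(L + L) = -2 + (4 + L)/((2*L)) = -2 + (4 + L)*(1/(2*L)) = -2 + (4 + L)/(2*L))
I(Y) = -4 (I(Y) = -4 + 0 = -4)
g = -7/6 ≈ -1.1667
I(-5)*g + w(x((-3 + 0)², -4)) = -4*(-7/6) + (-3/2 + 2/(-7)) = 14/3 + (-3/2 + 2*(-⅐)) = 14/3 + (-3/2 - 2/7) = 14/3 - 25/14 = 121/42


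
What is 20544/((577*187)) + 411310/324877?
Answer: 51054210778/35053903423 ≈ 1.4564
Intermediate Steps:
20544/((577*187)) + 411310/324877 = 20544/107899 + 411310*(1/324877) = 20544*(1/107899) + 411310/324877 = 20544/107899 + 411310/324877 = 51054210778/35053903423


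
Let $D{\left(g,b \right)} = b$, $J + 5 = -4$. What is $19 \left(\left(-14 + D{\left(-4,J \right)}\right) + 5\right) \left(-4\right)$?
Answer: $1368$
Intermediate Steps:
$J = -9$ ($J = -5 - 4 = -9$)
$19 \left(\left(-14 + D{\left(-4,J \right)}\right) + 5\right) \left(-4\right) = 19 \left(\left(-14 - 9\right) + 5\right) \left(-4\right) = 19 \left(-23 + 5\right) \left(-4\right) = 19 \left(-18\right) \left(-4\right) = \left(-342\right) \left(-4\right) = 1368$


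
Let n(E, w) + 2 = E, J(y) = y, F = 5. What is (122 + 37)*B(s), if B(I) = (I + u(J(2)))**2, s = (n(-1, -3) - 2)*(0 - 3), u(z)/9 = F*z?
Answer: 1752975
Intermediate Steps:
u(z) = 45*z (u(z) = 9*(5*z) = 45*z)
n(E, w) = -2 + E
s = 15 (s = ((-2 - 1) - 2)*(0 - 3) = (-3 - 2)*(-3) = -5*(-3) = 15)
B(I) = (90 + I)**2 (B(I) = (I + 45*2)**2 = (I + 90)**2 = (90 + I)**2)
(122 + 37)*B(s) = (122 + 37)*(90 + 15)**2 = 159*105**2 = 159*11025 = 1752975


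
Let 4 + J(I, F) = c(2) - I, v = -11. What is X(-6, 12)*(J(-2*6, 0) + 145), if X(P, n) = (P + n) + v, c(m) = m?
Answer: -775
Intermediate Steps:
X(P, n) = -11 + P + n (X(P, n) = (P + n) - 11 = -11 + P + n)
J(I, F) = -2 - I (J(I, F) = -4 + (2 - I) = -2 - I)
X(-6, 12)*(J(-2*6, 0) + 145) = (-11 - 6 + 12)*((-2 - (-2)*6) + 145) = -5*((-2 - 1*(-12)) + 145) = -5*((-2 + 12) + 145) = -5*(10 + 145) = -5*155 = -775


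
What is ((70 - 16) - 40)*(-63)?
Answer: -882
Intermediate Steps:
((70 - 16) - 40)*(-63) = (54 - 40)*(-63) = 14*(-63) = -882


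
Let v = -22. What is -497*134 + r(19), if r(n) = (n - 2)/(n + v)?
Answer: -199811/3 ≈ -66604.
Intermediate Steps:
r(n) = (-2 + n)/(-22 + n) (r(n) = (n - 2)/(n - 22) = (-2 + n)/(-22 + n))
-497*134 + r(19) = -497*134 + (-2 + 19)/(-22 + 19) = -66598 + 17/(-3) = -66598 - ⅓*17 = -66598 - 17/3 = -199811/3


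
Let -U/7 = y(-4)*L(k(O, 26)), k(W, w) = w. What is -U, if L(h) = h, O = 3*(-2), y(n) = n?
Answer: -728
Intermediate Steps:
O = -6
U = 728 (U = -(-28)*26 = -7*(-104) = 728)
-U = -1*728 = -728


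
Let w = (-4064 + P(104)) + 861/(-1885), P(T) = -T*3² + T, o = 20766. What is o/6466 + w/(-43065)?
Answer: 290902084456/87482312775 ≈ 3.3253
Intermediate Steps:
P(T) = -8*T (P(T) = -T*9 + T = -9*T + T = -8*T)
w = -9229821/1885 (w = (-4064 - 8*104) + 861/(-1885) = (-4064 - 832) + 861*(-1/1885) = -4896 - 861/1885 = -9229821/1885 ≈ -4896.5)
o/6466 + w/(-43065) = 20766/6466 - 9229821/1885/(-43065) = 20766*(1/6466) - 9229821/1885*(-1/43065) = 10383/3233 + 3076607/27059175 = 290902084456/87482312775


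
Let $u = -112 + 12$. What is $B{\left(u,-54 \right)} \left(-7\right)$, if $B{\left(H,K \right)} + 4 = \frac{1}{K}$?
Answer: $\frac{1519}{54} \approx 28.13$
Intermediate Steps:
$u = -100$
$B{\left(H,K \right)} = -4 + \frac{1}{K}$
$B{\left(u,-54 \right)} \left(-7\right) = \left(-4 + \frac{1}{-54}\right) \left(-7\right) = \left(-4 - \frac{1}{54}\right) \left(-7\right) = \left(- \frac{217}{54}\right) \left(-7\right) = \frac{1519}{54}$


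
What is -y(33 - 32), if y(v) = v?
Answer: -1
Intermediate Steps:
-y(33 - 32) = -(33 - 32) = -1*1 = -1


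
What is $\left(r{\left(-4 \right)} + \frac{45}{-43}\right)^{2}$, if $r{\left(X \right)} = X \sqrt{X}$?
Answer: $- \frac{116311}{1849} + \frac{720 i}{43} \approx -62.905 + 16.744 i$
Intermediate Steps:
$r{\left(X \right)} = X^{\frac{3}{2}}$
$\left(r{\left(-4 \right)} + \frac{45}{-43}\right)^{2} = \left(\left(-4\right)^{\frac{3}{2}} + \frac{45}{-43}\right)^{2} = \left(- 8 i + 45 \left(- \frac{1}{43}\right)\right)^{2} = \left(- 8 i - \frac{45}{43}\right)^{2} = \left(- \frac{45}{43} - 8 i\right)^{2}$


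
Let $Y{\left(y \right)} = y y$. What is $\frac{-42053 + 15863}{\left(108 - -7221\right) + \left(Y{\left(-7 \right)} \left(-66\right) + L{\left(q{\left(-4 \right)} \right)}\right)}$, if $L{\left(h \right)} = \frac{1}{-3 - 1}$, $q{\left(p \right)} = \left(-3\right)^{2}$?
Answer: $- \frac{104760}{16379} \approx -6.396$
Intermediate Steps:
$q{\left(p \right)} = 9$
$L{\left(h \right)} = - \frac{1}{4}$ ($L{\left(h \right)} = \frac{1}{-4} = - \frac{1}{4}$)
$Y{\left(y \right)} = y^{2}$
$\frac{-42053 + 15863}{\left(108 - -7221\right) + \left(Y{\left(-7 \right)} \left(-66\right) + L{\left(q{\left(-4 \right)} \right)}\right)} = \frac{-42053 + 15863}{\left(108 - -7221\right) + \left(\left(-7\right)^{2} \left(-66\right) - \frac{1}{4}\right)} = - \frac{26190}{\left(108 + 7221\right) + \left(49 \left(-66\right) - \frac{1}{4}\right)} = - \frac{26190}{7329 - \frac{12937}{4}} = - \frac{26190}{\frac{16379}{4}} = \left(-26190\right) \frac{4}{16379} = - \frac{104760}{16379}$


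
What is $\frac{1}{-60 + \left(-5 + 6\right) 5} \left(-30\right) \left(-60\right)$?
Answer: $- \frac{360}{11} \approx -32.727$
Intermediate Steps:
$\frac{1}{-60 + \left(-5 + 6\right) 5} \left(-30\right) \left(-60\right) = \frac{1}{-60 + 1 \cdot 5} \left(-30\right) \left(-60\right) = \frac{1}{-60 + 5} \left(-30\right) \left(-60\right) = \frac{1}{-55} \left(-30\right) \left(-60\right) = \left(- \frac{1}{55}\right) \left(-30\right) \left(-60\right) = \frac{6}{11} \left(-60\right) = - \frac{360}{11}$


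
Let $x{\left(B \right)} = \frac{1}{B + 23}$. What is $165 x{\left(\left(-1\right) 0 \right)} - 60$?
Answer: $- \frac{1215}{23} \approx -52.826$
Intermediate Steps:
$x{\left(B \right)} = \frac{1}{23 + B}$
$165 x{\left(\left(-1\right) 0 \right)} - 60 = \frac{165}{23 - 0} - 60 = \frac{165}{23 + 0} - 60 = \frac{165}{23} - 60 = - \frac{1215}{23}$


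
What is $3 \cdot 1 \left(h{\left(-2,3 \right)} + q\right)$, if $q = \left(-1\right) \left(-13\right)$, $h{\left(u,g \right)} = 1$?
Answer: $42$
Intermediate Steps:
$q = 13$
$3 \cdot 1 \left(h{\left(-2,3 \right)} + q\right) = 3 \cdot 1 \left(1 + 13\right) = 3 \cdot 14 = 42$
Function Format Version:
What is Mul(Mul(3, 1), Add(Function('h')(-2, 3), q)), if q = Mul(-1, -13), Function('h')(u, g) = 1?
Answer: 42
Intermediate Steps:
q = 13
Mul(Mul(3, 1), Add(Function('h')(-2, 3), q)) = Mul(Mul(3, 1), Add(1, 13)) = Mul(3, 14) = 42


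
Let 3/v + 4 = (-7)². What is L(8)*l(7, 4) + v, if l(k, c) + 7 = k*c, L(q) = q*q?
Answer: 20161/15 ≈ 1344.1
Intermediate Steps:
v = 1/15 (v = 3/(-4 + (-7)²) = 3/(-4 + 49) = 3/45 = 3*(1/45) = 1/15 ≈ 0.066667)
L(q) = q²
l(k, c) = -7 + c*k (l(k, c) = -7 + k*c = -7 + c*k)
L(8)*l(7, 4) + v = 8²*(-7 + 4*7) + 1/15 = 64*(-7 + 28) + 1/15 = 64*21 + 1/15 = 1344 + 1/15 = 20161/15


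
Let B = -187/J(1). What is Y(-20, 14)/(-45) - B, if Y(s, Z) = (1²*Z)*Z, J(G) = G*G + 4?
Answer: 1487/45 ≈ 33.044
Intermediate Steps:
J(G) = 4 + G² (J(G) = G² + 4 = 4 + G²)
Y(s, Z) = Z² (Y(s, Z) = (1*Z)*Z = Z*Z = Z²)
B = -187/5 (B = -187/(4 + 1²) = -187/(4 + 1) = -187/5 ≈ -37.400)
Y(-20, 14)/(-45) - B = 14²/(-45) - 1*(-187/5) = 196*(-1/45) + 187/5 = -196/45 + 187/5 = 1487/45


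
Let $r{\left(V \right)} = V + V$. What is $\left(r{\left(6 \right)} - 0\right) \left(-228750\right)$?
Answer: $-2745000$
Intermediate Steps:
$r{\left(V \right)} = 2 V$
$\left(r{\left(6 \right)} - 0\right) \left(-228750\right) = \left(2 \cdot 6 - 0\right) \left(-228750\right) = \left(12 + 0\right) \left(-228750\right) = 12 \left(-228750\right) = -2745000$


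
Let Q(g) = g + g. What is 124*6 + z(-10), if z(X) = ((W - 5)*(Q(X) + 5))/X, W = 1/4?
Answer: 5895/8 ≈ 736.88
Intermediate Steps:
Q(g) = 2*g
W = 1/4 ≈ 0.25000
z(X) = (-95/4 - 19*X/2)/X (z(X) = ((1/4 - 5)*(2*X + 5))/X = (-19*(5 + 2*X)/4)/X = (-95/4 - 19*X/2)/X)
124*6 + z(-10) = 124*6 + (19/4)*(-5 - 2*(-10))/(-10) = 744 + (19/4)*(-1/10)*(-5 + 20) = 744 + (19/4)*(-1/10)*15 = 744 - 57/8 = 5895/8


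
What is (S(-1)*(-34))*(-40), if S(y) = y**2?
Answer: 1360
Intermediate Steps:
(S(-1)*(-34))*(-40) = ((-1)**2*(-34))*(-40) = (1*(-34))*(-40) = -34*(-40) = 1360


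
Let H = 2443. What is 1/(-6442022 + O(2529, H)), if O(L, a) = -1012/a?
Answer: -2443/15737860758 ≈ -1.5523e-7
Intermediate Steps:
1/(-6442022 + O(2529, H)) = 1/(-6442022 - 1012/2443) = 1/(-15737860758/2443) = -2443/15737860758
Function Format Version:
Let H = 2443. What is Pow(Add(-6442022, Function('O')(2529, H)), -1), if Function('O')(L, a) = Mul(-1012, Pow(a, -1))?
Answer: Rational(-2443, 15737860758) ≈ -1.5523e-7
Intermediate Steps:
Pow(Add(-6442022, Function('O')(2529, H)), -1) = Pow(Add(-6442022, Mul(-1012, Pow(2443, -1))), -1) = Pow(Add(-6442022, Mul(-1012, Rational(1, 2443))), -1) = Pow(Add(-6442022, Rational(-1012, 2443)), -1) = Pow(Rational(-15737860758, 2443), -1) = Rational(-2443, 15737860758)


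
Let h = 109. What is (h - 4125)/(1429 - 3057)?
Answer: 1004/407 ≈ 2.4668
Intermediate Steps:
(h - 4125)/(1429 - 3057) = (109 - 4125)/(1429 - 3057) = -4016/(-1628) = -4016*(-1/1628) = 1004/407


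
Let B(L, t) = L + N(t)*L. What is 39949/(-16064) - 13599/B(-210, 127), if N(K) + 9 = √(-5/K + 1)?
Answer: -24092855093/2250646720 - 4533*√15494/560420 ≈ -11.712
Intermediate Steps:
N(K) = -9 + √(1 - 5/K) (N(K) = -9 + √(-5/K + 1) = -9 + √(1 - 5/K))
B(L, t) = L + L*(-9 + √((-5 + t)/t)) (B(L, t) = L + (-9 + √((-5 + t)/t))*L = L + L*(-9 + √((-5 + t)/t)))
39949/(-16064) - 13599/B(-210, 127) = 39949/(-16064) - 13599*(-1/(210*(-8 + √((-5 + 127)/127)))) = 39949*(-1/16064) - 13599*(-1/(210*(-8 + √((1/127)*122)))) = -39949/16064 - 13599*(-1/(210*(-8 + √(122/127)))) = -39949/16064 - 13599*(-1/(210*(-8 + √15494/127))) = -39949/16064 - 13599/(1680 - 210*√15494/127)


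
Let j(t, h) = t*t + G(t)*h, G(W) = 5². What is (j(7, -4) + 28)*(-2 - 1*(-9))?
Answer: -161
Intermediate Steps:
G(W) = 25
j(t, h) = t² + 25*h (j(t, h) = t*t + 25*h = t² + 25*h)
(j(7, -4) + 28)*(-2 - 1*(-9)) = ((7² + 25*(-4)) + 28)*(-2 - 1*(-9)) = ((49 - 100) + 28)*(-2 + 9) = (-51 + 28)*7 = -23*7 = -161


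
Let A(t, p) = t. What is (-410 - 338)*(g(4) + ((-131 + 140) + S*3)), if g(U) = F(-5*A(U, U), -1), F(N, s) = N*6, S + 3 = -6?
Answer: 103224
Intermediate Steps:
S = -9 (S = -3 - 6 = -9)
F(N, s) = 6*N
g(U) = -30*U (g(U) = 6*(-5*U) = -30*U)
(-410 - 338)*(g(4) + ((-131 + 140) + S*3)) = (-410 - 338)*(-30*4 + ((-131 + 140) - 9*3)) = -748*(-120 + (9 - 27)) = -748*(-120 - 18) = -748*(-138) = 103224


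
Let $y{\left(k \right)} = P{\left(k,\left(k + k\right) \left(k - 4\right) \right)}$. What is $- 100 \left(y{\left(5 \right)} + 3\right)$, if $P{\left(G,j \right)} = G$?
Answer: $-800$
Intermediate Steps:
$y{\left(k \right)} = k$
$- 100 \left(y{\left(5 \right)} + 3\right) = - 100 \left(5 + 3\right) = \left(-100\right) 8 = -800$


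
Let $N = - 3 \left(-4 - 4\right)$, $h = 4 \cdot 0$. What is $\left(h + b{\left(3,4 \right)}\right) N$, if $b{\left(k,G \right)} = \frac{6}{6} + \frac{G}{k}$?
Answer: $56$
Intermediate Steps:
$b{\left(k,G \right)} = 1 + \frac{G}{k}$ ($b{\left(k,G \right)} = 6 \cdot \frac{1}{6} + \frac{G}{k} = 1 + \frac{G}{k}$)
$h = 0$
$N = 24$ ($N = \left(-3\right) \left(-8\right) = 24$)
$\left(h + b{\left(3,4 \right)}\right) N = \left(0 + \frac{4 + 3}{3}\right) 24 = \left(0 + \frac{1}{3} \cdot 7\right) 24 = \left(0 + \frac{7}{3}\right) 24 = \frac{7}{3} \cdot 24 = 56$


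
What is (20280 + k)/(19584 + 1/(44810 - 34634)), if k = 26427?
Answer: 475290432/199286785 ≈ 2.3850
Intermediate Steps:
(20280 + k)/(19584 + 1/(44810 - 34634)) = (20280 + 26427)/(19584 + 1/(44810 - 34634)) = 46707/(19584 + 1/10176) = 46707/(199286785/10176) = 46707*(10176/199286785) = 475290432/199286785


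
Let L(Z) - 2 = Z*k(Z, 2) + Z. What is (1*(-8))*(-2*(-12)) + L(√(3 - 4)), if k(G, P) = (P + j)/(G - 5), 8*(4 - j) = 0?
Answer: -2467/13 - 2*I/13 ≈ -189.77 - 0.15385*I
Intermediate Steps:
j = 4 (j = 4 - ⅛*0 = 4 + 0 = 4)
k(G, P) = (4 + P)/(-5 + G) (k(G, P) = (P + 4)/(G - 5) = (4 + P)/(-5 + G))
L(Z) = 2 + Z + 6*Z/(-5 + Z) (L(Z) = 2 + (Z*((4 + 2)/(-5 + Z)) + Z) = 2 + (Z*(6/(-5 + Z)) + Z) = 2 + (6*Z/(-5 + Z) + Z) = 2 + (Z + 6*Z/(-5 + Z)) = 2 + Z + 6*Z/(-5 + Z))
(1*(-8))*(-2*(-12)) + L(√(3 - 4)) = (1*(-8))*(-2*(-12)) + (-10 + (√(3 - 4))² + 3*√(3 - 4))/(-5 + √(3 - 4)) = -8*24 + (-10 + (√(-1))² + 3*√(-1))/(-5 + √(-1)) = -192 + (-10 + I² + 3*I)/(-5 + I) = -192 + ((-5 - I)/26)*(-10 - 1 + 3*I) = -192 + ((-5 - I)/26)*(-11 + 3*I) = -192 + (-11 + 3*I)*(-5 - I)/26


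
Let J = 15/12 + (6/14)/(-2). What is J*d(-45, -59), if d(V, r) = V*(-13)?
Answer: 16965/28 ≈ 605.89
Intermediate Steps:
d(V, r) = -13*V
J = 29/28 (J = 15*(1/12) + (6*(1/14))*(-½) = 5/4 + (3/7)*(-½) = 5/4 - 3/14 = 29/28 ≈ 1.0357)
J*d(-45, -59) = 29*(-13*(-45))/28 = (29/28)*585 = 16965/28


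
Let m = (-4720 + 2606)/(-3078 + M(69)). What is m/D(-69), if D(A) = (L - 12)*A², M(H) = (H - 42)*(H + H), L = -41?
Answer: 1057/81755892 ≈ 1.2929e-5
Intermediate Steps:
M(H) = 2*H*(-42 + H) (M(H) = (-42 + H)*(2*H) = 2*H*(-42 + H))
D(A) = -53*A² (D(A) = (-41 - 12)*A² = -53*A²)
m = -1057/324 (m = (-4720 + 2606)/(-3078 + 2*69*(-42 + 69)) = -2114/(-3078 + 2*69*27) = -2114/(-3078 + 3726) = -2114/648 = -2114*1/648 = -1057/324 ≈ -3.2623)
m/D(-69) = -1057/(324*((-53*(-69)²))) = -1057/(324*((-53*4761))) = -1057/324/(-252333) = -1057/324*(-1/252333) = 1057/81755892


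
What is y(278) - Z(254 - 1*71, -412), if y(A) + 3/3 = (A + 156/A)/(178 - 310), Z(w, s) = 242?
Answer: -102211/417 ≈ -245.11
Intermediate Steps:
y(A) = -1 - 13/(11*A) - A/132 (y(A) = -1 + (A + 156/A)/(178 - 310) = -1 + (A + 156/A)/(-132) = -1 + (A + 156/A)*(-1/132) = -1 + (-13/(11*A) - A/132) = -1 - 13/(11*A) - A/132)
y(278) - Z(254 - 1*71, -412) = (1/132)*(-156 - 1*278*(132 + 278))/278 - 1*242 = (1/132)*(1/278)*(-156 - 1*278*410) - 242 = (1/132)*(1/278)*(-156 - 113980) - 242 = (1/132)*(1/278)*(-114136) - 242 = -1297/417 - 242 = -102211/417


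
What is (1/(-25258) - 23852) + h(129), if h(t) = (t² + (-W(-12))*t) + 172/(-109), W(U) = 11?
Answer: -23763787345/2753122 ≈ -8631.6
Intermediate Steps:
h(t) = -172/109 + t² - 11*t (h(t) = (t² + (-1*11)*t) + 172/(-109) = (t² - 11*t) + 172*(-1/109) = (t² - 11*t) - 172/109 = -172/109 + t² - 11*t)
(1/(-25258) - 23852) + h(129) = (1/(-25258) - 23852) + (-172/109 + 129² - 11*129) = (-1/25258 - 23852) + (-172/109 + 16641 - 1419) = -602453817/25258 + 1659026/109 = -23763787345/2753122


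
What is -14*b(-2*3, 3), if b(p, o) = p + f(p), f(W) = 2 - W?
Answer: -28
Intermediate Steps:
b(p, o) = 2 (b(p, o) = p + (2 - p) = 2)
-14*b(-2*3, 3) = -14*2 = -28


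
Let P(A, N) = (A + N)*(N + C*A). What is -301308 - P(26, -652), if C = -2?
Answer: -742012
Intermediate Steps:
P(A, N) = (A + N)*(N - 2*A)
-301308 - P(26, -652) = -301308 - ((-652)² - 2*26² - 1*26*(-652)) = -301308 - (425104 - 2*676 + 16952) = -301308 - (425104 - 1352 + 16952) = -301308 - 1*440704 = -301308 - 440704 = -742012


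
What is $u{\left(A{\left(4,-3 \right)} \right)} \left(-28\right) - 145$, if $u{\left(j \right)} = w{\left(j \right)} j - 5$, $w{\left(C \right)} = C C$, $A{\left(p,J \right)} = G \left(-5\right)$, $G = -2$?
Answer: $-28005$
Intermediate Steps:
$A{\left(p,J \right)} = 10$ ($A{\left(p,J \right)} = \left(-2\right) \left(-5\right) = 10$)
$w{\left(C \right)} = C^{2}$
$u{\left(j \right)} = -5 + j^{3}$ ($u{\left(j \right)} = j^{2} j - 5 = j^{3} - 5 = -5 + j^{3}$)
$u{\left(A{\left(4,-3 \right)} \right)} \left(-28\right) - 145 = \left(-5 + 10^{3}\right) \left(-28\right) - 145 = \left(-5 + 1000\right) \left(-28\right) - 145 = 995 \left(-28\right) - 145 = -27860 - 145 = -28005$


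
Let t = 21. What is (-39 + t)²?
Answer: 324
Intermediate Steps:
(-39 + t)² = (-39 + 21)² = (-18)² = 324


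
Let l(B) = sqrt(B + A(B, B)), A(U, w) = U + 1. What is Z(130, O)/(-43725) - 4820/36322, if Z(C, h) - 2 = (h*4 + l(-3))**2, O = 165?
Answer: -242916799/24063325 - 8*I*sqrt(5)/265 ≈ -10.095 - 0.067504*I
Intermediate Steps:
A(U, w) = 1 + U
l(B) = sqrt(1 + 2*B) (l(B) = sqrt(B + (1 + B)) = sqrt(1 + 2*B))
Z(C, h) = 2 + (4*h + I*sqrt(5))**2 (Z(C, h) = 2 + (h*4 + sqrt(1 + 2*(-3)))**2 = 2 + (4*h + sqrt(1 - 6))**2 = 2 + (4*h + sqrt(-5))**2 = 2 + (4*h + I*sqrt(5))**2)
Z(130, O)/(-43725) - 4820/36322 = (2 + (4*165 + I*sqrt(5))**2)/(-43725) - 4820/36322 = (2 + (660 + I*sqrt(5))**2)*(-1/43725) - 4820*1/36322 = (-2/43725 - (660 + I*sqrt(5))**2/43725) - 2410/18161 = -9583052/72189975 - (660 + I*sqrt(5))**2/43725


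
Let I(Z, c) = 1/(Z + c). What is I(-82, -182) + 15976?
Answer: 4217663/264 ≈ 15976.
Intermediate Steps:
I(-82, -182) + 15976 = 1/(-82 - 182) + 15976 = 1/(-264) + 15976 = -1/264 + 15976 = 4217663/264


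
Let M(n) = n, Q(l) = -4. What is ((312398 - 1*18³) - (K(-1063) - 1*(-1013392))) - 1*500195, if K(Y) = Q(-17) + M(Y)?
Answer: -1205954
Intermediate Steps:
K(Y) = -4 + Y
((312398 - 1*18³) - (K(-1063) - 1*(-1013392))) - 1*500195 = ((312398 - 1*18³) - ((-4 - 1063) - 1*(-1013392))) - 1*500195 = ((312398 - 1*5832) - (-1067 + 1013392)) - 500195 = ((312398 - 5832) - 1*1012325) - 500195 = (306566 - 1012325) - 500195 = -705759 - 500195 = -1205954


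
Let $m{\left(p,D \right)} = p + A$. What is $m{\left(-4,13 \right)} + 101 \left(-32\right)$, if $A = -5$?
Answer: $-3241$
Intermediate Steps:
$m{\left(p,D \right)} = -5 + p$ ($m{\left(p,D \right)} = p - 5 = -5 + p$)
$m{\left(-4,13 \right)} + 101 \left(-32\right) = \left(-5 - 4\right) + 101 \left(-32\right) = -9 - 3232 = -3241$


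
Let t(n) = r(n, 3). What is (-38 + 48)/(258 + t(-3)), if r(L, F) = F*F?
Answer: 10/267 ≈ 0.037453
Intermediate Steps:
r(L, F) = F²
t(n) = 9 (t(n) = 3² = 9)
(-38 + 48)/(258 + t(-3)) = (-38 + 48)/(258 + 9) = 10/267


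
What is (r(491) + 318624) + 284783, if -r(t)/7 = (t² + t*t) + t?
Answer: -2775164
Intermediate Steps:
r(t) = -14*t² - 7*t (r(t) = -7*((t² + t*t) + t) = -7*((t² + t²) + t) = -7*(2*t² + t) = -7*(t + 2*t²) = -14*t² - 7*t)
(r(491) + 318624) + 284783 = (-7*491*(1 + 2*491) + 318624) + 284783 = (-7*491*(1 + 982) + 318624) + 284783 = (-7*491*983 + 318624) + 284783 = (-3378571 + 318624) + 284783 = -3059947 + 284783 = -2775164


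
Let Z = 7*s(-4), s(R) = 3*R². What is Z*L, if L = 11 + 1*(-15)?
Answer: -1344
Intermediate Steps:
L = -4 (L = 11 - 15 = -4)
Z = 336 (Z = 7*(3*(-4)²) = 7*(3*16) = 7*48 = 336)
Z*L = 336*(-4) = -1344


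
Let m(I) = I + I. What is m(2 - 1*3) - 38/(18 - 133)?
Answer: -192/115 ≈ -1.6696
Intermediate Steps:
m(I) = 2*I
m(2 - 1*3) - 38/(18 - 133) = 2*(2 - 1*3) - 38/(18 - 133) = 2*(2 - 3) - 38/(-115) = 2*(-1) - 38*(-1/115) = -2 + 38/115 = -192/115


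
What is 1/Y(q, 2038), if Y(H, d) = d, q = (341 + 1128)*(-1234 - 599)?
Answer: 1/2038 ≈ 0.00049068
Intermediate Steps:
q = -2692677 (q = 1469*(-1833) = -2692677)
1/Y(q, 2038) = 1/2038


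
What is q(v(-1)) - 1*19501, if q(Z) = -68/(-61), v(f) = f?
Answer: -1189493/61 ≈ -19500.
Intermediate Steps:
q(Z) = 68/61 (q(Z) = -68*(-1/61) = 68/61)
q(v(-1)) - 1*19501 = 68/61 - 1*19501 = 68/61 - 19501 = -1189493/61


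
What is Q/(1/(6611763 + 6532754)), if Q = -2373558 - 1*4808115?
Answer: -94399622836941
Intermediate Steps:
Q = -7181673 (Q = -2373558 - 4808115 = -7181673)
Q/(1/(6611763 + 6532754)) = -7181673/(1/(6611763 + 6532754)) = -7181673/(1/13144517) = -7181673/1/13144517 = -7181673*13144517 = -94399622836941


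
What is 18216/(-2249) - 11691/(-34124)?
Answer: -595309725/76744876 ≈ -7.7570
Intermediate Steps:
18216/(-2249) - 11691/(-34124) = 18216*(-1/2249) - 11691*(-1/34124) = -18216/2249 + 11691/34124 = -595309725/76744876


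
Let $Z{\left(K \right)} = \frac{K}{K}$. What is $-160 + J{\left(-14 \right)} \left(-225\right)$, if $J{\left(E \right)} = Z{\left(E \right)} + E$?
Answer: $2765$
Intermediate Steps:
$Z{\left(K \right)} = 1$
$J{\left(E \right)} = 1 + E$
$-160 + J{\left(-14 \right)} \left(-225\right) = -160 + \left(1 - 14\right) \left(-225\right) = -160 - -2925 = -160 + 2925 = 2765$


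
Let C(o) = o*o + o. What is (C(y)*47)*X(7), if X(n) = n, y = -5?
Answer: 6580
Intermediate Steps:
C(o) = o + o² (C(o) = o² + o = o + o²)
(C(y)*47)*X(7) = (-5*(1 - 5)*47)*7 = (-5*(-4)*47)*7 = (20*47)*7 = 940*7 = 6580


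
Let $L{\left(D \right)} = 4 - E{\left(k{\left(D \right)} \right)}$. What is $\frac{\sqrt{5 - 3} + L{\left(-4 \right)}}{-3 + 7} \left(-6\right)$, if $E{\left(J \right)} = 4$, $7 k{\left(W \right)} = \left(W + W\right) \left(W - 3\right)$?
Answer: $- \frac{3 \sqrt{2}}{2} \approx -2.1213$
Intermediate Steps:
$k{\left(W \right)} = \frac{2 W \left(-3 + W\right)}{7}$ ($k{\left(W \right)} = \frac{\left(W + W\right) \left(W - 3\right)}{7} = \frac{2 W \left(-3 + W\right)}{7}$)
$L{\left(D \right)} = 0$ ($L{\left(D \right)} = 4 - 4 = 0$)
$\frac{\sqrt{5 - 3} + L{\left(-4 \right)}}{-3 + 7} \left(-6\right) = \frac{\sqrt{5 - 3} + 0}{-3 + 7} \left(-6\right) = \frac{\sqrt{2} + 0}{4} \left(-6\right) = \sqrt{2} \cdot \frac{1}{4} \left(-6\right) = \frac{\sqrt{2}}{4} \left(-6\right) = - \frac{3 \sqrt{2}}{2}$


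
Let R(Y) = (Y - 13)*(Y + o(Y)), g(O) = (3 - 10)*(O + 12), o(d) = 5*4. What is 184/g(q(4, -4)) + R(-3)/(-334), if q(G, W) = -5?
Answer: -24064/8183 ≈ -2.9407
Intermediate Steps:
o(d) = 20
g(O) = -84 - 7*O (g(O) = -7*(12 + O) = -84 - 7*O)
R(Y) = (-13 + Y)*(20 + Y) (R(Y) = (Y - 13)*(Y + 20) = (-13 + Y)*(20 + Y))
184/g(q(4, -4)) + R(-3)/(-334) = 184/(-84 - 7*(-5)) + (-260 + (-3)**2 + 7*(-3))/(-334) = 184/(-84 + 35) + (-260 + 9 - 21)*(-1/334) = 184/(-49) - 272*(-1/334) = 184*(-1/49) + 136/167 = -184/49 + 136/167 = -24064/8183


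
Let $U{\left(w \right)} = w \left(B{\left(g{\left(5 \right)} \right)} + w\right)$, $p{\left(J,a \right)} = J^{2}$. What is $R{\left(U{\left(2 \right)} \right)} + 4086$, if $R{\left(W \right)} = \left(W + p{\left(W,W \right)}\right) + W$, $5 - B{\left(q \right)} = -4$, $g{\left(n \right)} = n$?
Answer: $4614$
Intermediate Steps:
$B{\left(q \right)} = 9$ ($B{\left(q \right)} = 5 - -4 = 5 + 4 = 9$)
$U{\left(w \right)} = w \left(9 + w\right)$
$R{\left(W \right)} = W^{2} + 2 W$ ($R{\left(W \right)} = \left(W + W^{2}\right) + W = W^{2} + 2 W$)
$R{\left(U{\left(2 \right)} \right)} + 4086 = 2 \left(9 + 2\right) \left(2 + 2 \left(9 + 2\right)\right) + 4086 = 2 \cdot 11 \left(2 + 2 \cdot 11\right) + 4086 = 22 \left(2 + 22\right) + 4086 = 22 \cdot 24 + 4086 = 528 + 4086 = 4614$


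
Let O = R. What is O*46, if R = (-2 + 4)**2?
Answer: 184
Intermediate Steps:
R = 4 (R = 2**2 = 4)
O = 4
O*46 = 4*46 = 184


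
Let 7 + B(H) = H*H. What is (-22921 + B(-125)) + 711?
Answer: -6592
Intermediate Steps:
B(H) = -7 + H² (B(H) = -7 + H*H = -7 + H²)
(-22921 + B(-125)) + 711 = (-22921 + (-7 + (-125)²)) + 711 = (-22921 + (-7 + 15625)) + 711 = (-22921 + 15618) + 711 = -7303 + 711 = -6592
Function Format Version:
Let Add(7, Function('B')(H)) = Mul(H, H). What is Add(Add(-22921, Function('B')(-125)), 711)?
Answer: -6592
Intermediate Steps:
Function('B')(H) = Add(-7, Pow(H, 2)) (Function('B')(H) = Add(-7, Mul(H, H)) = Add(-7, Pow(H, 2)))
Add(Add(-22921, Function('B')(-125)), 711) = Add(Add(-22921, Add(-7, Pow(-125, 2))), 711) = Add(Add(-22921, Add(-7, 15625)), 711) = Add(Add(-22921, 15618), 711) = Add(-7303, 711) = -6592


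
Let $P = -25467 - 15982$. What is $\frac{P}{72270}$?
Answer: $- \frac{41449}{72270} \approx -0.57353$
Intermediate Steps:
$P = -41449$
$\frac{P}{72270} = - \frac{41449}{72270}$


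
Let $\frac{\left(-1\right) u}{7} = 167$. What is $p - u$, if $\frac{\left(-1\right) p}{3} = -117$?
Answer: $1520$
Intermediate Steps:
$u = -1169$ ($u = \left(-7\right) 167 = -1169$)
$p = 351$ ($p = \left(-3\right) \left(-117\right) = 351$)
$p - u = 351 - -1169 = 351 + 1169 = 1520$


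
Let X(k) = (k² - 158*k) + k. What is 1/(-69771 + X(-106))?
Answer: -1/41893 ≈ -2.3870e-5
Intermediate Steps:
X(k) = k² - 157*k
1/(-69771 + X(-106)) = 1/(-69771 - 106*(-157 - 106)) = 1/(-69771 - 106*(-263)) = 1/(-69771 + 27878) = 1/(-41893) = -1/41893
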